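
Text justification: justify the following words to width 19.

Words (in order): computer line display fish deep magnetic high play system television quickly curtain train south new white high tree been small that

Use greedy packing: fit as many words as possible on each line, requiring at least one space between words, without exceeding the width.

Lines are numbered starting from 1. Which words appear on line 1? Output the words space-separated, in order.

Answer: computer line

Derivation:
Line 1: ['computer', 'line'] (min_width=13, slack=6)
Line 2: ['display', 'fish', 'deep'] (min_width=17, slack=2)
Line 3: ['magnetic', 'high', 'play'] (min_width=18, slack=1)
Line 4: ['system', 'television'] (min_width=17, slack=2)
Line 5: ['quickly', 'curtain'] (min_width=15, slack=4)
Line 6: ['train', 'south', 'new'] (min_width=15, slack=4)
Line 7: ['white', 'high', 'tree'] (min_width=15, slack=4)
Line 8: ['been', 'small', 'that'] (min_width=15, slack=4)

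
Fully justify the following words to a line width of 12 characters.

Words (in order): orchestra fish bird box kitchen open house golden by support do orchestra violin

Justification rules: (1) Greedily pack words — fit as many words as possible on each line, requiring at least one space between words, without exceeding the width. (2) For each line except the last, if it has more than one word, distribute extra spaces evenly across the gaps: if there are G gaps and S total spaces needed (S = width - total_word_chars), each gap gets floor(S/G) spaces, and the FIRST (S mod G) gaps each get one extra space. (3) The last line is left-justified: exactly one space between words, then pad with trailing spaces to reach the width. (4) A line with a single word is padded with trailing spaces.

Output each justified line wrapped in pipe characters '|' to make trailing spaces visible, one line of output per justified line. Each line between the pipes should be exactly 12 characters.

Line 1: ['orchestra'] (min_width=9, slack=3)
Line 2: ['fish', 'bird'] (min_width=9, slack=3)
Line 3: ['box', 'kitchen'] (min_width=11, slack=1)
Line 4: ['open', 'house'] (min_width=10, slack=2)
Line 5: ['golden', 'by'] (min_width=9, slack=3)
Line 6: ['support', 'do'] (min_width=10, slack=2)
Line 7: ['orchestra'] (min_width=9, slack=3)
Line 8: ['violin'] (min_width=6, slack=6)

Answer: |orchestra   |
|fish    bird|
|box  kitchen|
|open   house|
|golden    by|
|support   do|
|orchestra   |
|violin      |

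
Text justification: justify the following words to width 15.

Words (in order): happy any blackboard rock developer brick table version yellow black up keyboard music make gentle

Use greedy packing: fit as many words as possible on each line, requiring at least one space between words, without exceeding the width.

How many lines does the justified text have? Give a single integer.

Answer: 7

Derivation:
Line 1: ['happy', 'any'] (min_width=9, slack=6)
Line 2: ['blackboard', 'rock'] (min_width=15, slack=0)
Line 3: ['developer', 'brick'] (min_width=15, slack=0)
Line 4: ['table', 'version'] (min_width=13, slack=2)
Line 5: ['yellow', 'black', 'up'] (min_width=15, slack=0)
Line 6: ['keyboard', 'music'] (min_width=14, slack=1)
Line 7: ['make', 'gentle'] (min_width=11, slack=4)
Total lines: 7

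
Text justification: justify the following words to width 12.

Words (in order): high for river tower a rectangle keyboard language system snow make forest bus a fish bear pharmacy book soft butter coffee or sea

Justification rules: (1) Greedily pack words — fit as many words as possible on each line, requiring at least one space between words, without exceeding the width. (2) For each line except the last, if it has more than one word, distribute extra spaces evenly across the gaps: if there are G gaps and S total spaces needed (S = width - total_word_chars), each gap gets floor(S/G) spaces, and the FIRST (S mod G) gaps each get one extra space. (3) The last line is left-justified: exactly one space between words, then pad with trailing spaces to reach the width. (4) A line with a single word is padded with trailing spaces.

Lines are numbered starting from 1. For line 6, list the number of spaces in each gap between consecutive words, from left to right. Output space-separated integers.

Answer: 2

Derivation:
Line 1: ['high', 'for'] (min_width=8, slack=4)
Line 2: ['river', 'tower'] (min_width=11, slack=1)
Line 3: ['a', 'rectangle'] (min_width=11, slack=1)
Line 4: ['keyboard'] (min_width=8, slack=4)
Line 5: ['language'] (min_width=8, slack=4)
Line 6: ['system', 'snow'] (min_width=11, slack=1)
Line 7: ['make', 'forest'] (min_width=11, slack=1)
Line 8: ['bus', 'a', 'fish'] (min_width=10, slack=2)
Line 9: ['bear'] (min_width=4, slack=8)
Line 10: ['pharmacy'] (min_width=8, slack=4)
Line 11: ['book', 'soft'] (min_width=9, slack=3)
Line 12: ['butter'] (min_width=6, slack=6)
Line 13: ['coffee', 'or'] (min_width=9, slack=3)
Line 14: ['sea'] (min_width=3, slack=9)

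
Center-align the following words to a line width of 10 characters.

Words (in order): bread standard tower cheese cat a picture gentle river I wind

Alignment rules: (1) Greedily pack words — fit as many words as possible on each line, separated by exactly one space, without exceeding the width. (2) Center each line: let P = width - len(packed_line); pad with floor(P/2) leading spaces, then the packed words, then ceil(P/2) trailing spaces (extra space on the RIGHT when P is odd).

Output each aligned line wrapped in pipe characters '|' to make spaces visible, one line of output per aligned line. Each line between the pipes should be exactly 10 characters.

Answer: |  bread   |
| standard |
|  tower   |
|cheese cat|
|a picture |
|  gentle  |
| river I  |
|   wind   |

Derivation:
Line 1: ['bread'] (min_width=5, slack=5)
Line 2: ['standard'] (min_width=8, slack=2)
Line 3: ['tower'] (min_width=5, slack=5)
Line 4: ['cheese', 'cat'] (min_width=10, slack=0)
Line 5: ['a', 'picture'] (min_width=9, slack=1)
Line 6: ['gentle'] (min_width=6, slack=4)
Line 7: ['river', 'I'] (min_width=7, slack=3)
Line 8: ['wind'] (min_width=4, slack=6)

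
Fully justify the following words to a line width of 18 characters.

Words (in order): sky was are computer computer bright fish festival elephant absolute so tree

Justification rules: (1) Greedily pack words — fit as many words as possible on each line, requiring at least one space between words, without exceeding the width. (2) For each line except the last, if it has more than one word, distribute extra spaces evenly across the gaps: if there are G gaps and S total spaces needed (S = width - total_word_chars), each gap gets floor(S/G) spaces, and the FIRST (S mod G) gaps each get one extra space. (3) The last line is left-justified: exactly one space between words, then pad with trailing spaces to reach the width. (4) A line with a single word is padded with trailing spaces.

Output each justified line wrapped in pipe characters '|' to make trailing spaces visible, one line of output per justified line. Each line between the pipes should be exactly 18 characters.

Answer: |sky     was    are|
|computer  computer|
|bright        fish|
|festival  elephant|
|absolute so tree  |

Derivation:
Line 1: ['sky', 'was', 'are'] (min_width=11, slack=7)
Line 2: ['computer', 'computer'] (min_width=17, slack=1)
Line 3: ['bright', 'fish'] (min_width=11, slack=7)
Line 4: ['festival', 'elephant'] (min_width=17, slack=1)
Line 5: ['absolute', 'so', 'tree'] (min_width=16, slack=2)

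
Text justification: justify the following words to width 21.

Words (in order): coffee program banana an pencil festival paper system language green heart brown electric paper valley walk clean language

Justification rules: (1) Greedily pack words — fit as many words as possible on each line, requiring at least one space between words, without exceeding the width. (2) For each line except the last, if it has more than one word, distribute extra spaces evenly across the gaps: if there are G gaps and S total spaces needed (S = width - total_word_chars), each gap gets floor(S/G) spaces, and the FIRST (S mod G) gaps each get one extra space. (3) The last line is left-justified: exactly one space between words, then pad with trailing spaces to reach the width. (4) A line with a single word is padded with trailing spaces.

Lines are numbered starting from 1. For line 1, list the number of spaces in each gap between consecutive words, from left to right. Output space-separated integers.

Answer: 1 1

Derivation:
Line 1: ['coffee', 'program', 'banana'] (min_width=21, slack=0)
Line 2: ['an', 'pencil', 'festival'] (min_width=18, slack=3)
Line 3: ['paper', 'system', 'language'] (min_width=21, slack=0)
Line 4: ['green', 'heart', 'brown'] (min_width=17, slack=4)
Line 5: ['electric', 'paper', 'valley'] (min_width=21, slack=0)
Line 6: ['walk', 'clean', 'language'] (min_width=19, slack=2)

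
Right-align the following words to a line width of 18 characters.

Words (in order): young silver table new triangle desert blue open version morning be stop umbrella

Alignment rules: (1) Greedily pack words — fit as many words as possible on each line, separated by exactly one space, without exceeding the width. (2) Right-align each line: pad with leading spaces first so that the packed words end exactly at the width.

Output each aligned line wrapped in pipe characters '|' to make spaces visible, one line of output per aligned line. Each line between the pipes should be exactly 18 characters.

Line 1: ['young', 'silver', 'table'] (min_width=18, slack=0)
Line 2: ['new', 'triangle'] (min_width=12, slack=6)
Line 3: ['desert', 'blue', 'open'] (min_width=16, slack=2)
Line 4: ['version', 'morning', 'be'] (min_width=18, slack=0)
Line 5: ['stop', 'umbrella'] (min_width=13, slack=5)

Answer: |young silver table|
|      new triangle|
|  desert blue open|
|version morning be|
|     stop umbrella|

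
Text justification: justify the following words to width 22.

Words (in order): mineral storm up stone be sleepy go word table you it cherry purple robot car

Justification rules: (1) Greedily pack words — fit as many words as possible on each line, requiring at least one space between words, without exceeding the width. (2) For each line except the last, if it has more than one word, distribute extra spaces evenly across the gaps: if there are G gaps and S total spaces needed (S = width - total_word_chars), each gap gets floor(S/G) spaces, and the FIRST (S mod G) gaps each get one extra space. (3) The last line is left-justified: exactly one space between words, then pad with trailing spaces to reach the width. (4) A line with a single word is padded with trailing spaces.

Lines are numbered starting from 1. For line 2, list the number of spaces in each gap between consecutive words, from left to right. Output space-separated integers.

Answer: 3 3 2

Derivation:
Line 1: ['mineral', 'storm', 'up', 'stone'] (min_width=22, slack=0)
Line 2: ['be', 'sleepy', 'go', 'word'] (min_width=17, slack=5)
Line 3: ['table', 'you', 'it', 'cherry'] (min_width=19, slack=3)
Line 4: ['purple', 'robot', 'car'] (min_width=16, slack=6)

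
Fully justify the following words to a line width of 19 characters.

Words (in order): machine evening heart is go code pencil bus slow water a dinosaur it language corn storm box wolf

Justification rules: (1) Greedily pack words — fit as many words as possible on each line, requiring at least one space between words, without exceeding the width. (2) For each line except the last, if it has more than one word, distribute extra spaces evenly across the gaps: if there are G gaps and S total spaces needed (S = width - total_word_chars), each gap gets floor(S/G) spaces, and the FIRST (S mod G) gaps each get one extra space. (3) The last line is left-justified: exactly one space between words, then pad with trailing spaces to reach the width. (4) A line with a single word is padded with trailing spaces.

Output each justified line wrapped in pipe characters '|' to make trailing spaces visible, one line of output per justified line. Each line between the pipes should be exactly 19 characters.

Answer: |machine     evening|
|heart  is  go  code|
|pencil   bus   slow|
|water a dinosaur it|
|language corn storm|
|box wolf           |

Derivation:
Line 1: ['machine', 'evening'] (min_width=15, slack=4)
Line 2: ['heart', 'is', 'go', 'code'] (min_width=16, slack=3)
Line 3: ['pencil', 'bus', 'slow'] (min_width=15, slack=4)
Line 4: ['water', 'a', 'dinosaur', 'it'] (min_width=19, slack=0)
Line 5: ['language', 'corn', 'storm'] (min_width=19, slack=0)
Line 6: ['box', 'wolf'] (min_width=8, slack=11)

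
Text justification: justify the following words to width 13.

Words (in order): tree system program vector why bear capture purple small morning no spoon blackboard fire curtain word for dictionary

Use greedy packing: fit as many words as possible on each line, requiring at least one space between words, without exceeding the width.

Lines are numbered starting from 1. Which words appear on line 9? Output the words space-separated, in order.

Answer: fire curtain

Derivation:
Line 1: ['tree', 'system'] (min_width=11, slack=2)
Line 2: ['program'] (min_width=7, slack=6)
Line 3: ['vector', 'why'] (min_width=10, slack=3)
Line 4: ['bear', 'capture'] (min_width=12, slack=1)
Line 5: ['purple', 'small'] (min_width=12, slack=1)
Line 6: ['morning', 'no'] (min_width=10, slack=3)
Line 7: ['spoon'] (min_width=5, slack=8)
Line 8: ['blackboard'] (min_width=10, slack=3)
Line 9: ['fire', 'curtain'] (min_width=12, slack=1)
Line 10: ['word', 'for'] (min_width=8, slack=5)
Line 11: ['dictionary'] (min_width=10, slack=3)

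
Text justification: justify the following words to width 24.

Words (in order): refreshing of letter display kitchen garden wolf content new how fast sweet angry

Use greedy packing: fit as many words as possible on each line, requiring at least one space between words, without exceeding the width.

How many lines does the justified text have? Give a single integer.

Line 1: ['refreshing', 'of', 'letter'] (min_width=20, slack=4)
Line 2: ['display', 'kitchen', 'garden'] (min_width=22, slack=2)
Line 3: ['wolf', 'content', 'new', 'how'] (min_width=20, slack=4)
Line 4: ['fast', 'sweet', 'angry'] (min_width=16, slack=8)
Total lines: 4

Answer: 4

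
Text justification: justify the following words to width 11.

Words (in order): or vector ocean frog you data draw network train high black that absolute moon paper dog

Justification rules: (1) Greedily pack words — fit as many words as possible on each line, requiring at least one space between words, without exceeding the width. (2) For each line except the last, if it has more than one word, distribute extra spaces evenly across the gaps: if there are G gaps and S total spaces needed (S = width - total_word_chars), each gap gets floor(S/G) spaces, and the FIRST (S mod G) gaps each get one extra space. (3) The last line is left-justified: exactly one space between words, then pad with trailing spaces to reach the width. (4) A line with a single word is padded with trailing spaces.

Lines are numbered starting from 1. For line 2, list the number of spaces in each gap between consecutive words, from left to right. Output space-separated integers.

Line 1: ['or', 'vector'] (min_width=9, slack=2)
Line 2: ['ocean', 'frog'] (min_width=10, slack=1)
Line 3: ['you', 'data'] (min_width=8, slack=3)
Line 4: ['draw'] (min_width=4, slack=7)
Line 5: ['network'] (min_width=7, slack=4)
Line 6: ['train', 'high'] (min_width=10, slack=1)
Line 7: ['black', 'that'] (min_width=10, slack=1)
Line 8: ['absolute'] (min_width=8, slack=3)
Line 9: ['moon', 'paper'] (min_width=10, slack=1)
Line 10: ['dog'] (min_width=3, slack=8)

Answer: 2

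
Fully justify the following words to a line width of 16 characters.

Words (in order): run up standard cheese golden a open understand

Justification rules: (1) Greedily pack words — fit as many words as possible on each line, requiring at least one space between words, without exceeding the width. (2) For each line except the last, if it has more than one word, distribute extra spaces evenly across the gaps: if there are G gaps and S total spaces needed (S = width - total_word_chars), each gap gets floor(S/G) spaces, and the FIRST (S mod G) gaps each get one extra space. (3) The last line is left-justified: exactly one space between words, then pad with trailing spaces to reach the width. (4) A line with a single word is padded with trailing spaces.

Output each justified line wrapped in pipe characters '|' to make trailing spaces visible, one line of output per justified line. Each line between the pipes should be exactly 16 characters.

Line 1: ['run', 'up', 'standard'] (min_width=15, slack=1)
Line 2: ['cheese', 'golden', 'a'] (min_width=15, slack=1)
Line 3: ['open', 'understand'] (min_width=15, slack=1)

Answer: |run  up standard|
|cheese  golden a|
|open understand |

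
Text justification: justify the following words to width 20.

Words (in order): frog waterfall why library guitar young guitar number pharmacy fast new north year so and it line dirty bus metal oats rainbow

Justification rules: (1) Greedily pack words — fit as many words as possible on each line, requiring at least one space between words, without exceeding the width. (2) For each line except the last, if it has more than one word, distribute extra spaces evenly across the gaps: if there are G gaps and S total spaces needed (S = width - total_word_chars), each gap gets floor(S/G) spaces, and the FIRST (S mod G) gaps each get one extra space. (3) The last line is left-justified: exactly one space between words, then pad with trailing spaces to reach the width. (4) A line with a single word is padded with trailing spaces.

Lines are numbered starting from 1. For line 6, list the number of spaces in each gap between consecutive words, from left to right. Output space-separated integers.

Line 1: ['frog', 'waterfall', 'why'] (min_width=18, slack=2)
Line 2: ['library', 'guitar', 'young'] (min_width=20, slack=0)
Line 3: ['guitar', 'number'] (min_width=13, slack=7)
Line 4: ['pharmacy', 'fast', 'new'] (min_width=17, slack=3)
Line 5: ['north', 'year', 'so', 'and', 'it'] (min_width=20, slack=0)
Line 6: ['line', 'dirty', 'bus', 'metal'] (min_width=20, slack=0)
Line 7: ['oats', 'rainbow'] (min_width=12, slack=8)

Answer: 1 1 1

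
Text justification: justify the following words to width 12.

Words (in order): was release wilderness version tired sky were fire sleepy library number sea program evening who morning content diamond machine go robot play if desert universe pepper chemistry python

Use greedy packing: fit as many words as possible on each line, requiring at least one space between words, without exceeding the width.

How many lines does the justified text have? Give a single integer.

Line 1: ['was', 'release'] (min_width=11, slack=1)
Line 2: ['wilderness'] (min_width=10, slack=2)
Line 3: ['version'] (min_width=7, slack=5)
Line 4: ['tired', 'sky'] (min_width=9, slack=3)
Line 5: ['were', 'fire'] (min_width=9, slack=3)
Line 6: ['sleepy'] (min_width=6, slack=6)
Line 7: ['library'] (min_width=7, slack=5)
Line 8: ['number', 'sea'] (min_width=10, slack=2)
Line 9: ['program'] (min_width=7, slack=5)
Line 10: ['evening', 'who'] (min_width=11, slack=1)
Line 11: ['morning'] (min_width=7, slack=5)
Line 12: ['content'] (min_width=7, slack=5)
Line 13: ['diamond'] (min_width=7, slack=5)
Line 14: ['machine', 'go'] (min_width=10, slack=2)
Line 15: ['robot', 'play'] (min_width=10, slack=2)
Line 16: ['if', 'desert'] (min_width=9, slack=3)
Line 17: ['universe'] (min_width=8, slack=4)
Line 18: ['pepper'] (min_width=6, slack=6)
Line 19: ['chemistry'] (min_width=9, slack=3)
Line 20: ['python'] (min_width=6, slack=6)
Total lines: 20

Answer: 20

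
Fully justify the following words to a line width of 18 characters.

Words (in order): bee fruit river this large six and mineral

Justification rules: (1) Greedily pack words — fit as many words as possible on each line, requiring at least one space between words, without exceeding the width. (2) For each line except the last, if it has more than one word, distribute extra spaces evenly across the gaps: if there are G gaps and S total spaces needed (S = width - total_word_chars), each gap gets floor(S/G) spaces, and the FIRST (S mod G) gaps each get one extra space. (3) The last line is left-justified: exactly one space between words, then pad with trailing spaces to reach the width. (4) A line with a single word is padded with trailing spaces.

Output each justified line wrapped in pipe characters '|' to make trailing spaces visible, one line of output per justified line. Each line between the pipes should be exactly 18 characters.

Answer: |bee   fruit  river|
|this large six and|
|mineral           |

Derivation:
Line 1: ['bee', 'fruit', 'river'] (min_width=15, slack=3)
Line 2: ['this', 'large', 'six', 'and'] (min_width=18, slack=0)
Line 3: ['mineral'] (min_width=7, slack=11)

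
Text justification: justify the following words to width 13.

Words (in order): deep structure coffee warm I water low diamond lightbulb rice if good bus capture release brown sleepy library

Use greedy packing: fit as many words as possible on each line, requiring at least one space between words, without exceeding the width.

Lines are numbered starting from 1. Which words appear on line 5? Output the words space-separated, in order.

Line 1: ['deep'] (min_width=4, slack=9)
Line 2: ['structure'] (min_width=9, slack=4)
Line 3: ['coffee', 'warm', 'I'] (min_width=13, slack=0)
Line 4: ['water', 'low'] (min_width=9, slack=4)
Line 5: ['diamond'] (min_width=7, slack=6)
Line 6: ['lightbulb'] (min_width=9, slack=4)
Line 7: ['rice', 'if', 'good'] (min_width=12, slack=1)
Line 8: ['bus', 'capture'] (min_width=11, slack=2)
Line 9: ['release', 'brown'] (min_width=13, slack=0)
Line 10: ['sleepy'] (min_width=6, slack=7)
Line 11: ['library'] (min_width=7, slack=6)

Answer: diamond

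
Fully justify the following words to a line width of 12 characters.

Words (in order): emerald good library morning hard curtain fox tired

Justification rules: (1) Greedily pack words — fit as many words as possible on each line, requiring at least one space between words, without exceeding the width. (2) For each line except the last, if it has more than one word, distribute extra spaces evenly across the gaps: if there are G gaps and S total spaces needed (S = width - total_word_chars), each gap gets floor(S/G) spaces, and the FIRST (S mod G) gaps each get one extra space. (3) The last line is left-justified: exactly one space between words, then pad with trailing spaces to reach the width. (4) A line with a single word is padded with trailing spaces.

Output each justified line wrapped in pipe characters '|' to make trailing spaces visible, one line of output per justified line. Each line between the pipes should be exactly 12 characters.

Answer: |emerald good|
|library     |
|morning hard|
|curtain  fox|
|tired       |

Derivation:
Line 1: ['emerald', 'good'] (min_width=12, slack=0)
Line 2: ['library'] (min_width=7, slack=5)
Line 3: ['morning', 'hard'] (min_width=12, slack=0)
Line 4: ['curtain', 'fox'] (min_width=11, slack=1)
Line 5: ['tired'] (min_width=5, slack=7)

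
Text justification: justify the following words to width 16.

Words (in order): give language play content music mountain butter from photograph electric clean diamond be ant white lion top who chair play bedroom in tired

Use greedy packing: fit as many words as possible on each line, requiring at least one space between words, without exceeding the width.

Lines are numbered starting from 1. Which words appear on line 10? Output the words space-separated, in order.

Line 1: ['give', 'language'] (min_width=13, slack=3)
Line 2: ['play', 'content'] (min_width=12, slack=4)
Line 3: ['music', 'mountain'] (min_width=14, slack=2)
Line 4: ['butter', 'from'] (min_width=11, slack=5)
Line 5: ['photograph'] (min_width=10, slack=6)
Line 6: ['electric', 'clean'] (min_width=14, slack=2)
Line 7: ['diamond', 'be', 'ant'] (min_width=14, slack=2)
Line 8: ['white', 'lion', 'top'] (min_width=14, slack=2)
Line 9: ['who', 'chair', 'play'] (min_width=14, slack=2)
Line 10: ['bedroom', 'in', 'tired'] (min_width=16, slack=0)

Answer: bedroom in tired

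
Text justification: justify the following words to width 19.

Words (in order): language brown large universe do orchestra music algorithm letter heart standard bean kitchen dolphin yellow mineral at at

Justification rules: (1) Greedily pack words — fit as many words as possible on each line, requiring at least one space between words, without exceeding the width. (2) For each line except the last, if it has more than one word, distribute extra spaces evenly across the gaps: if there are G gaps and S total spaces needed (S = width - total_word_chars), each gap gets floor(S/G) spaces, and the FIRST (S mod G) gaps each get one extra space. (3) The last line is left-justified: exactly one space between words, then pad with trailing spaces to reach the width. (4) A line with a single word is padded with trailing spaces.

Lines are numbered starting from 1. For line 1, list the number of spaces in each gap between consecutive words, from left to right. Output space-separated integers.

Answer: 6

Derivation:
Line 1: ['language', 'brown'] (min_width=14, slack=5)
Line 2: ['large', 'universe', 'do'] (min_width=17, slack=2)
Line 3: ['orchestra', 'music'] (min_width=15, slack=4)
Line 4: ['algorithm', 'letter'] (min_width=16, slack=3)
Line 5: ['heart', 'standard', 'bean'] (min_width=19, slack=0)
Line 6: ['kitchen', 'dolphin'] (min_width=15, slack=4)
Line 7: ['yellow', 'mineral', 'at'] (min_width=17, slack=2)
Line 8: ['at'] (min_width=2, slack=17)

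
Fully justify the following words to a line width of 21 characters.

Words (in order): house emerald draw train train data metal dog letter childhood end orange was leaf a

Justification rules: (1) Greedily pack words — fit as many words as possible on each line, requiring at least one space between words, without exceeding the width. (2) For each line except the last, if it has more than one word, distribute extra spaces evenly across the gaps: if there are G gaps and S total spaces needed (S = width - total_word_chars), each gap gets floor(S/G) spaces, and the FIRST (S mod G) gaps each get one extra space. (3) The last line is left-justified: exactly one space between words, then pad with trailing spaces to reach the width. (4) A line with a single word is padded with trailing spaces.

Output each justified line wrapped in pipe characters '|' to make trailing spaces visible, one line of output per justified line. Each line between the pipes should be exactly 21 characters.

Answer: |house   emerald  draw|
|train    train   data|
|metal    dog   letter|
|childhood  end orange|
|was leaf a           |

Derivation:
Line 1: ['house', 'emerald', 'draw'] (min_width=18, slack=3)
Line 2: ['train', 'train', 'data'] (min_width=16, slack=5)
Line 3: ['metal', 'dog', 'letter'] (min_width=16, slack=5)
Line 4: ['childhood', 'end', 'orange'] (min_width=20, slack=1)
Line 5: ['was', 'leaf', 'a'] (min_width=10, slack=11)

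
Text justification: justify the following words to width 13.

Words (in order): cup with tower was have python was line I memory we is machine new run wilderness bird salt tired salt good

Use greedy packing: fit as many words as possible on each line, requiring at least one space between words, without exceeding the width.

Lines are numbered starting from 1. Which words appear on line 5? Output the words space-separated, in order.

Line 1: ['cup', 'with'] (min_width=8, slack=5)
Line 2: ['tower', 'was'] (min_width=9, slack=4)
Line 3: ['have', 'python'] (min_width=11, slack=2)
Line 4: ['was', 'line', 'I'] (min_width=10, slack=3)
Line 5: ['memory', 'we', 'is'] (min_width=12, slack=1)
Line 6: ['machine', 'new'] (min_width=11, slack=2)
Line 7: ['run'] (min_width=3, slack=10)
Line 8: ['wilderness'] (min_width=10, slack=3)
Line 9: ['bird', 'salt'] (min_width=9, slack=4)
Line 10: ['tired', 'salt'] (min_width=10, slack=3)
Line 11: ['good'] (min_width=4, slack=9)

Answer: memory we is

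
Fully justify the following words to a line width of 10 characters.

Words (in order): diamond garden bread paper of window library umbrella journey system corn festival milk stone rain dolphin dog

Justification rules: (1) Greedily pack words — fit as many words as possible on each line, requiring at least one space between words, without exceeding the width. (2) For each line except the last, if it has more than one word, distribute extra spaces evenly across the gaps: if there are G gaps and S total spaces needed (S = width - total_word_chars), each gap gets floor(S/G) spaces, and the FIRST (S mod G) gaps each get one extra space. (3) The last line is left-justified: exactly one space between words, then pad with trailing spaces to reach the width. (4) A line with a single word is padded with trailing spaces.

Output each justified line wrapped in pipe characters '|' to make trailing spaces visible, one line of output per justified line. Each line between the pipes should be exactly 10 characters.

Answer: |diamond   |
|garden    |
|bread     |
|paper   of|
|window    |
|library   |
|umbrella  |
|journey   |
|system    |
|corn      |
|festival  |
|milk stone|
|rain      |
|dolphin   |
|dog       |

Derivation:
Line 1: ['diamond'] (min_width=7, slack=3)
Line 2: ['garden'] (min_width=6, slack=4)
Line 3: ['bread'] (min_width=5, slack=5)
Line 4: ['paper', 'of'] (min_width=8, slack=2)
Line 5: ['window'] (min_width=6, slack=4)
Line 6: ['library'] (min_width=7, slack=3)
Line 7: ['umbrella'] (min_width=8, slack=2)
Line 8: ['journey'] (min_width=7, slack=3)
Line 9: ['system'] (min_width=6, slack=4)
Line 10: ['corn'] (min_width=4, slack=6)
Line 11: ['festival'] (min_width=8, slack=2)
Line 12: ['milk', 'stone'] (min_width=10, slack=0)
Line 13: ['rain'] (min_width=4, slack=6)
Line 14: ['dolphin'] (min_width=7, slack=3)
Line 15: ['dog'] (min_width=3, slack=7)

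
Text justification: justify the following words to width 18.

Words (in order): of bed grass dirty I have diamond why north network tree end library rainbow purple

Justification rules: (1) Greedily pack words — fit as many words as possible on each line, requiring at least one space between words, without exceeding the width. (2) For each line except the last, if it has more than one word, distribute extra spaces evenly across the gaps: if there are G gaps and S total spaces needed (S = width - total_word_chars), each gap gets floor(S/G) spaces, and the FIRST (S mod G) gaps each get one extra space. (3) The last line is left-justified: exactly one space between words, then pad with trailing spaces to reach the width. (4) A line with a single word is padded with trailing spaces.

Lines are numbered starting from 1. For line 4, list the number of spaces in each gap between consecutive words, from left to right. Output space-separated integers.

Line 1: ['of', 'bed', 'grass', 'dirty'] (min_width=18, slack=0)
Line 2: ['I', 'have', 'diamond', 'why'] (min_width=18, slack=0)
Line 3: ['north', 'network', 'tree'] (min_width=18, slack=0)
Line 4: ['end', 'library'] (min_width=11, slack=7)
Line 5: ['rainbow', 'purple'] (min_width=14, slack=4)

Answer: 8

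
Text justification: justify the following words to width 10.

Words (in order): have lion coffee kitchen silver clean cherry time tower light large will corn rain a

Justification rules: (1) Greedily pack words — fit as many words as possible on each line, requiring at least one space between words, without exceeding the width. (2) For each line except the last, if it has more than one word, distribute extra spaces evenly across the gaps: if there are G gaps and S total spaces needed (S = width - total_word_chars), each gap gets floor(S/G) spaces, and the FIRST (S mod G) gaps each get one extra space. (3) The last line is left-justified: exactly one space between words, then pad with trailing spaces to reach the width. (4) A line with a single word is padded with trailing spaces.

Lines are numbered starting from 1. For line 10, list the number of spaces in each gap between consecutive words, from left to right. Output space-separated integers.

Line 1: ['have', 'lion'] (min_width=9, slack=1)
Line 2: ['coffee'] (min_width=6, slack=4)
Line 3: ['kitchen'] (min_width=7, slack=3)
Line 4: ['silver'] (min_width=6, slack=4)
Line 5: ['clean'] (min_width=5, slack=5)
Line 6: ['cherry'] (min_width=6, slack=4)
Line 7: ['time', 'tower'] (min_width=10, slack=0)
Line 8: ['light'] (min_width=5, slack=5)
Line 9: ['large', 'will'] (min_width=10, slack=0)
Line 10: ['corn', 'rain'] (min_width=9, slack=1)
Line 11: ['a'] (min_width=1, slack=9)

Answer: 2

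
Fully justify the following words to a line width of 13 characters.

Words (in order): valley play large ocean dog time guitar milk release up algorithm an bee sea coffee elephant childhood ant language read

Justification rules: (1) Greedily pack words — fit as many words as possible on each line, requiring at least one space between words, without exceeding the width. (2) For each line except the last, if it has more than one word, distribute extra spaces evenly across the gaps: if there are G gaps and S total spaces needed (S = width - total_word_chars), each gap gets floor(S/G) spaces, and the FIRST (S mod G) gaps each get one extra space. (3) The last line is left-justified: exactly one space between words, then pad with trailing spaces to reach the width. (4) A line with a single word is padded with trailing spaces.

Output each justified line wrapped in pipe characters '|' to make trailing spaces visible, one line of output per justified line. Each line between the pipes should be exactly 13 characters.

Answer: |valley   play|
|large   ocean|
|dog      time|
|guitar   milk|
|release    up|
|algorithm  an|
|bee       sea|
|coffee       |
|elephant     |
|childhood ant|
|language read|

Derivation:
Line 1: ['valley', 'play'] (min_width=11, slack=2)
Line 2: ['large', 'ocean'] (min_width=11, slack=2)
Line 3: ['dog', 'time'] (min_width=8, slack=5)
Line 4: ['guitar', 'milk'] (min_width=11, slack=2)
Line 5: ['release', 'up'] (min_width=10, slack=3)
Line 6: ['algorithm', 'an'] (min_width=12, slack=1)
Line 7: ['bee', 'sea'] (min_width=7, slack=6)
Line 8: ['coffee'] (min_width=6, slack=7)
Line 9: ['elephant'] (min_width=8, slack=5)
Line 10: ['childhood', 'ant'] (min_width=13, slack=0)
Line 11: ['language', 'read'] (min_width=13, slack=0)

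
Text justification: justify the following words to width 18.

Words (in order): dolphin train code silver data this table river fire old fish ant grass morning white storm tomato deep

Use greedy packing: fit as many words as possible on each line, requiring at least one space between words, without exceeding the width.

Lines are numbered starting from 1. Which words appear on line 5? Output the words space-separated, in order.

Line 1: ['dolphin', 'train', 'code'] (min_width=18, slack=0)
Line 2: ['silver', 'data', 'this'] (min_width=16, slack=2)
Line 3: ['table', 'river', 'fire'] (min_width=16, slack=2)
Line 4: ['old', 'fish', 'ant', 'grass'] (min_width=18, slack=0)
Line 5: ['morning', 'white'] (min_width=13, slack=5)
Line 6: ['storm', 'tomato', 'deep'] (min_width=17, slack=1)

Answer: morning white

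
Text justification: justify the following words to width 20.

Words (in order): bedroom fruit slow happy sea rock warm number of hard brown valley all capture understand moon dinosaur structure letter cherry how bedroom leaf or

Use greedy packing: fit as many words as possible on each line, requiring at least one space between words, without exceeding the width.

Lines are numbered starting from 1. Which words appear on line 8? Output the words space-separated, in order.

Answer: bedroom leaf or

Derivation:
Line 1: ['bedroom', 'fruit', 'slow'] (min_width=18, slack=2)
Line 2: ['happy', 'sea', 'rock', 'warm'] (min_width=19, slack=1)
Line 3: ['number', 'of', 'hard', 'brown'] (min_width=20, slack=0)
Line 4: ['valley', 'all', 'capture'] (min_width=18, slack=2)
Line 5: ['understand', 'moon'] (min_width=15, slack=5)
Line 6: ['dinosaur', 'structure'] (min_width=18, slack=2)
Line 7: ['letter', 'cherry', 'how'] (min_width=17, slack=3)
Line 8: ['bedroom', 'leaf', 'or'] (min_width=15, slack=5)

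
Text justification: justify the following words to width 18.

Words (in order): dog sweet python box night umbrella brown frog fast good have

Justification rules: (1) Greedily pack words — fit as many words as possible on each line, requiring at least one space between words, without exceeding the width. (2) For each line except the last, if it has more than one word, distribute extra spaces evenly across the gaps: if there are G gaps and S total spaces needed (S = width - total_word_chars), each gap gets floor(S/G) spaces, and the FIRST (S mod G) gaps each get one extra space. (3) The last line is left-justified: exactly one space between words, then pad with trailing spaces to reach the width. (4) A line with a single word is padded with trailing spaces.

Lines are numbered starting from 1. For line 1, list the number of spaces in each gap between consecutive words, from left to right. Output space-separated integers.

Line 1: ['dog', 'sweet', 'python'] (min_width=16, slack=2)
Line 2: ['box', 'night', 'umbrella'] (min_width=18, slack=0)
Line 3: ['brown', 'frog', 'fast'] (min_width=15, slack=3)
Line 4: ['good', 'have'] (min_width=9, slack=9)

Answer: 2 2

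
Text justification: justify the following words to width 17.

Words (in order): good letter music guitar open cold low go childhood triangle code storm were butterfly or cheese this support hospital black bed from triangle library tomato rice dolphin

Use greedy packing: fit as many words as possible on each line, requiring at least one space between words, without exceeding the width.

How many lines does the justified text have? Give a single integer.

Line 1: ['good', 'letter', 'music'] (min_width=17, slack=0)
Line 2: ['guitar', 'open', 'cold'] (min_width=16, slack=1)
Line 3: ['low', 'go', 'childhood'] (min_width=16, slack=1)
Line 4: ['triangle', 'code'] (min_width=13, slack=4)
Line 5: ['storm', 'were'] (min_width=10, slack=7)
Line 6: ['butterfly', 'or'] (min_width=12, slack=5)
Line 7: ['cheese', 'this'] (min_width=11, slack=6)
Line 8: ['support', 'hospital'] (min_width=16, slack=1)
Line 9: ['black', 'bed', 'from'] (min_width=14, slack=3)
Line 10: ['triangle', 'library'] (min_width=16, slack=1)
Line 11: ['tomato', 'rice'] (min_width=11, slack=6)
Line 12: ['dolphin'] (min_width=7, slack=10)
Total lines: 12

Answer: 12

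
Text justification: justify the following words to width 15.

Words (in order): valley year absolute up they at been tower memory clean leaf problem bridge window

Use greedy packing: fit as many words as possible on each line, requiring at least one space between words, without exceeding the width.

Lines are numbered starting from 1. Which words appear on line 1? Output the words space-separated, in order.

Line 1: ['valley', 'year'] (min_width=11, slack=4)
Line 2: ['absolute', 'up'] (min_width=11, slack=4)
Line 3: ['they', 'at', 'been'] (min_width=12, slack=3)
Line 4: ['tower', 'memory'] (min_width=12, slack=3)
Line 5: ['clean', 'leaf'] (min_width=10, slack=5)
Line 6: ['problem', 'bridge'] (min_width=14, slack=1)
Line 7: ['window'] (min_width=6, slack=9)

Answer: valley year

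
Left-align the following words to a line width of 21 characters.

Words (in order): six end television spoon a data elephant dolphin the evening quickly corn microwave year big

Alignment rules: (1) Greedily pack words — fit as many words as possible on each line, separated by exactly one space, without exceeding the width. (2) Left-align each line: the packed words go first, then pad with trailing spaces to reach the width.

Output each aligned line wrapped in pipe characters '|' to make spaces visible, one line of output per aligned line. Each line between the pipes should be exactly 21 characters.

Line 1: ['six', 'end', 'television'] (min_width=18, slack=3)
Line 2: ['spoon', 'a', 'data', 'elephant'] (min_width=21, slack=0)
Line 3: ['dolphin', 'the', 'evening'] (min_width=19, slack=2)
Line 4: ['quickly', 'corn'] (min_width=12, slack=9)
Line 5: ['microwave', 'year', 'big'] (min_width=18, slack=3)

Answer: |six end television   |
|spoon a data elephant|
|dolphin the evening  |
|quickly corn         |
|microwave year big   |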